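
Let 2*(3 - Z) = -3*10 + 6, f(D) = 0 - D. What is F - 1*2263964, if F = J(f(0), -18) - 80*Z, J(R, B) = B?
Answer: -2265182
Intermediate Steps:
f(D) = -D
Z = 15 (Z = 3 - (-3*10 + 6)/2 = 3 - (-30 + 6)/2 = 3 - ½*(-24) = 3 + 12 = 15)
F = -1218 (F = -18 - 80*15 = -18 - 1200 = -1218)
F - 1*2263964 = -1218 - 1*2263964 = -1218 - 2263964 = -2265182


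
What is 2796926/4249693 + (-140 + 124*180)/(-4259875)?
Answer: 2364059390702/3620632193675 ≈ 0.65294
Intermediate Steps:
2796926/4249693 + (-140 + 124*180)/(-4259875) = 2796926*(1/4249693) + (-140 + 22320)*(-1/4259875) = 2796926/4249693 + 22180*(-1/4259875) = 2796926/4249693 - 4436/851975 = 2364059390702/3620632193675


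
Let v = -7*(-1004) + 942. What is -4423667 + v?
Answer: -4415697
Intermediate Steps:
v = 7970 (v = 7028 + 942 = 7970)
-4423667 + v = -4423667 + 7970 = -4415697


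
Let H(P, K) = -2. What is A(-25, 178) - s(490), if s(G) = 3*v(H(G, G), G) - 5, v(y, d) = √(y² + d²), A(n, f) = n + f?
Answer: 158 - 6*√60026 ≈ -1312.0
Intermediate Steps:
A(n, f) = f + n
v(y, d) = √(d² + y²)
s(G) = -5 + 3*√(4 + G²) (s(G) = 3*√(G² + (-2)²) - 5 = 3*√(G² + 4) - 5 = 3*√(4 + G²) - 5 = -5 + 3*√(4 + G²))
A(-25, 178) - s(490) = (178 - 25) - (-5 + 3*√(4 + 490²)) = 153 - (-5 + 3*√(4 + 240100)) = 153 - (-5 + 3*√240104) = 153 - (-5 + 3*(2*√60026)) = 153 - (-5 + 6*√60026) = 153 + (5 - 6*√60026) = 158 - 6*√60026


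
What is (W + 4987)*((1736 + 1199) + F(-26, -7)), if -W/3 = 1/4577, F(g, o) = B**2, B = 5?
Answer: 67563468160/4577 ≈ 1.4762e+7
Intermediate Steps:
F(g, o) = 25 (F(g, o) = 5**2 = 25)
W = -3/4577 ≈ -0.00065545
(W + 4987)*((1736 + 1199) + F(-26, -7)) = (-3/4577 + 4987)*((1736 + 1199) + 25) = 22825496*(2935 + 25)/4577 = (22825496/4577)*2960 = 67563468160/4577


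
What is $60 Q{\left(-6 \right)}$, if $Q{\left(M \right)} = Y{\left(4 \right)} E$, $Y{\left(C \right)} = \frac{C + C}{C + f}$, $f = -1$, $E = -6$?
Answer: $-960$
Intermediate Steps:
$Y{\left(C \right)} = \frac{2 C}{-1 + C}$ ($Y{\left(C \right)} = \frac{C + C}{C - 1} = \frac{2 C}{-1 + C}$)
$Q{\left(M \right)} = -16$ ($Q{\left(M \right)} = 2 \cdot 4 \frac{1}{-1 + 4} \left(-6\right) = 2 \cdot 4 \cdot \frac{1}{3} \left(-6\right) = \frac{8}{3} \left(-6\right) = -16$)
$60 Q{\left(-6 \right)} = 60 \left(-16\right) = -960$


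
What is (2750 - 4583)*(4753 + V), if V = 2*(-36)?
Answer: -8580273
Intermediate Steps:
V = -72
(2750 - 4583)*(4753 + V) = (2750 - 4583)*(4753 - 72) = -1833*4681 = -8580273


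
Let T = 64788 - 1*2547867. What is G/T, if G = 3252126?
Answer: -1084042/827693 ≈ -1.3097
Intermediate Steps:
T = -2483079 (T = 64788 - 2547867 = -2483079)
G/T = 3252126/(-2483079) = 3252126*(-1/2483079) = -1084042/827693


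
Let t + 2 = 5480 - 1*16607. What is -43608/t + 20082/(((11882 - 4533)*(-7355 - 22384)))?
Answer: 3176796080770/810754739173 ≈ 3.9183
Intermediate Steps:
t = -11129 (t = -2 + (5480 - 1*16607) = -2 + (5480 - 16607) = -2 - 11127 = -11129)
-43608/t + 20082/(((11882 - 4533)*(-7355 - 22384))) = -43608/(-11129) + 20082/(((11882 - 4533)*(-7355 - 22384))) = -43608*(-1/11129) + 20082/((7349*(-29739))) = 43608/11129 + 20082/(-218551911) = 43608/11129 + 20082*(-1/218551911) = 43608/11129 - 6694/72850637 = 3176796080770/810754739173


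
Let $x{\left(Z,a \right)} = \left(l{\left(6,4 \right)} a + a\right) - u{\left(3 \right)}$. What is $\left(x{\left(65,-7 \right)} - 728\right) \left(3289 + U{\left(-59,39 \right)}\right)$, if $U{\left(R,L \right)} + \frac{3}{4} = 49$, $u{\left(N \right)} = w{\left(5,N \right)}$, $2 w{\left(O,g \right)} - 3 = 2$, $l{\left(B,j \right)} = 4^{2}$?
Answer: $- \frac{22679951}{8} \approx -2.835 \cdot 10^{6}$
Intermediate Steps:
$l{\left(B,j \right)} = 16$
$w{\left(O,g \right)} = \frac{5}{2}$ ($w{\left(O,g \right)} = \frac{3}{2} + \frac{1}{2} \cdot 2 = \frac{3}{2} + 1 = \frac{5}{2}$)
$u{\left(N \right)} = \frac{5}{2}$
$U{\left(R,L \right)} = \frac{193}{4}$ ($U{\left(R,L \right)} = - \frac{3}{4} + 49 = \frac{193}{4}$)
$x{\left(Z,a \right)} = - \frac{5}{2} + 17 a$ ($x{\left(Z,a \right)} = \left(16 a + a\right) - \frac{5}{2} = 17 a - \frac{5}{2} = - \frac{5}{2} + 17 a$)
$\left(x{\left(65,-7 \right)} - 728\right) \left(3289 + U{\left(-59,39 \right)}\right) = \left(\left(- \frac{5}{2} + 17 \left(-7\right)\right) - 728\right) \left(3289 + \frac{193}{4}\right) = \left(\left(- \frac{5}{2} - 119\right) - 728\right) \frac{13349}{4} = \left(- \frac{243}{2} - 728\right) \frac{13349}{4} = \left(- \frac{1699}{2}\right) \frac{13349}{4} = - \frac{22679951}{8}$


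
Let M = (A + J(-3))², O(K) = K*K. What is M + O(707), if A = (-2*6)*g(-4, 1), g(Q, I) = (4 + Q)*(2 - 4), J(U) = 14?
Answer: 500045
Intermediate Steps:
g(Q, I) = -8 - 2*Q (g(Q, I) = (4 + Q)*(-2) = -8 - 2*Q)
O(K) = K²
A = 0 (A = (-2*6)*(-8 - 2*(-4)) = -12*(-8 + 8) = -12*0 = 0)
M = 196 (M = (0 + 14)² = 14² = 196)
M + O(707) = 196 + 707² = 196 + 499849 = 500045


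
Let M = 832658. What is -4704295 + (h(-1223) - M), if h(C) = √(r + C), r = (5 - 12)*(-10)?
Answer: -5536953 + I*√1153 ≈ -5.537e+6 + 33.956*I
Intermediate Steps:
r = 70 (r = -7*(-10) = 70)
h(C) = √(70 + C)
-4704295 + (h(-1223) - M) = -4704295 + (√(70 - 1223) - 1*832658) = -4704295 + (√(-1153) - 832658) = -4704295 + (I*√1153 - 832658) = -4704295 + (-832658 + I*√1153) = -5536953 + I*√1153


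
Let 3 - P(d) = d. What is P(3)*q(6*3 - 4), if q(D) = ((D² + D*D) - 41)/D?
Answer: 0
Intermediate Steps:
P(d) = 3 - d
q(D) = (-41 + 2*D²)/D (q(D) = ((D² + D²) - 41)/D = (2*D² - 41)/D = (-41 + 2*D²)/D)
P(3)*q(6*3 - 4) = (3 - 1*3)*(-41/(6*3 - 4) + 2*(6*3 - 4)) = (3 - 3)*(-41/(18 - 4) + 2*(18 - 4)) = 0*(-41/14 + 2*14) = 0*(-41*1/14 + 28) = 0*(-41/14 + 28) = 0*(351/14) = 0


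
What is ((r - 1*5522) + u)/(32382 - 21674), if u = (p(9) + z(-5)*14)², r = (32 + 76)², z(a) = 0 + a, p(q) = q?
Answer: 9863/10708 ≈ 0.92109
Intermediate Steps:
z(a) = a
r = 11664 (r = 108² = 11664)
u = 3721 (u = (9 - 5*14)² = (9 - 70)² = (-61)² = 3721)
((r - 1*5522) + u)/(32382 - 21674) = ((11664 - 1*5522) + 3721)/(32382 - 21674) = ((11664 - 5522) + 3721)/10708 = (6142 + 3721)*(1/10708) = 9863*(1/10708) = 9863/10708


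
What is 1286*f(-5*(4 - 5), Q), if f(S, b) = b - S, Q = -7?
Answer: -15432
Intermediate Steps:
1286*f(-5*(4 - 5), Q) = 1286*(-7 - (-5)*(4 - 5)) = 1286*(-7 - (-5)*(-1)) = 1286*(-7 - 1*5) = 1286*(-7 - 5) = 1286*(-12) = -15432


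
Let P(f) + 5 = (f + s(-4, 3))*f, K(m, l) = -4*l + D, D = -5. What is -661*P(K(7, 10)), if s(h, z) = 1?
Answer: -1305475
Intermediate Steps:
K(m, l) = -5 - 4*l (K(m, l) = -4*l - 5 = -5 - 4*l)
P(f) = -5 + f*(1 + f) (P(f) = -5 + (f + 1)*f = -5 + (1 + f)*f = -5 + f*(1 + f))
-661*P(K(7, 10)) = -661*(-5 + (-5 - 4*10) + (-5 - 4*10)²) = -661*(-5 + (-5 - 40) + (-5 - 40)²) = -661*(-5 - 45 + (-45)²) = -661*(-5 - 45 + 2025) = -661*1975 = -1305475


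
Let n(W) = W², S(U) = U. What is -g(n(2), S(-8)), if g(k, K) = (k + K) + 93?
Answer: -89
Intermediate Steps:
g(k, K) = 93 + K + k (g(k, K) = (K + k) + 93 = 93 + K + k)
-g(n(2), S(-8)) = -(93 - 8 + 2²) = -(93 - 8 + 4) = -1*89 = -89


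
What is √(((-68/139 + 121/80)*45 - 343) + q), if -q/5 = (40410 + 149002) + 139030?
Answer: I*√507758029079/556 ≈ 1281.6*I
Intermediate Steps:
q = -1642210 (q = -5*((40410 + 149002) + 139030) = -5*(189412 + 139030) = -5*328442 = -1642210)
√(((-68/139 + 121/80)*45 - 343) + q) = √(((-68/139 + 121/80)*45 - 343) - 1642210) = √(((11379/11120)*45 - 343) - 1642210) = √((102411/2224 - 343) - 1642210) = √(-660421/2224 - 1642210) = √(-3652935461/2224) = I*√507758029079/556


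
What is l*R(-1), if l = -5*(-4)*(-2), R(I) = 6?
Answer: -240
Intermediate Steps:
l = -40 (l = 20*(-2) = -40)
l*R(-1) = -40*6 = -240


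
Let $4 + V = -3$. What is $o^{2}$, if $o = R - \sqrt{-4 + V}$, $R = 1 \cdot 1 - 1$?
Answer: $-11$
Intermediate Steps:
$V = -7$ ($V = -4 - 3 = -7$)
$R = 0$ ($R = 1 - 1 = 0$)
$o = - i \sqrt{11}$ ($o = 0 - \sqrt{-4 - 7} = 0 - \sqrt{-11} = 0 - i \sqrt{11} = - i \sqrt{11} \approx - 3.3166 i$)
$o^{2} = \left(- i \sqrt{11}\right)^{2} = -11$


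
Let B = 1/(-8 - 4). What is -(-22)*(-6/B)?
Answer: 1584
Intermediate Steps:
B = -1/12 (B = 1/(-12) = -1/12 ≈ -0.083333)
-(-22)*(-6/B) = -(-22)*(-6/(-1/12)) = -(-22)*(-6*(-12)) = -(-22)*72 = -22*(-72) = 1584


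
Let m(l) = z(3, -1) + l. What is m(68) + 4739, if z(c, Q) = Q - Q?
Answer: 4807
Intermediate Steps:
z(c, Q) = 0
m(l) = l (m(l) = 0 + l = l)
m(68) + 4739 = 68 + 4739 = 4807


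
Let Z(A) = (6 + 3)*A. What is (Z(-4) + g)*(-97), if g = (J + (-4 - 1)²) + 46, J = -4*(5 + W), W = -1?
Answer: -1843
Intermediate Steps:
J = -16 (J = -4*(5 - 1) = -4*4 = -16)
Z(A) = 9*A
g = 55 (g = (-16 + (-4 - 1)²) + 46 = (-16 + (-5)²) + 46 = (-16 + 25) + 46 = 9 + 46 = 55)
(Z(-4) + g)*(-97) = (9*(-4) + 55)*(-97) = (-36 + 55)*(-97) = 19*(-97) = -1843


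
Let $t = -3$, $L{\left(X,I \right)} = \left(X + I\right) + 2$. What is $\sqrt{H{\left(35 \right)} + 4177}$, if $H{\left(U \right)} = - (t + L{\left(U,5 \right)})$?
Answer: $\sqrt{4138} \approx 64.327$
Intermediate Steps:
$L{\left(X,I \right)} = 2 + I + X$ ($L{\left(X,I \right)} = \left(I + X\right) + 2 = 2 + I + X$)
$H{\left(U \right)} = -4 - U$ ($H{\left(U \right)} = - (-3 + \left(2 + 5 + U\right)) = - (-3 + \left(7 + U\right)) = - (4 + U) = -4 - U$)
$\sqrt{H{\left(35 \right)} + 4177} = \sqrt{\left(-4 - 35\right) + 4177} = \sqrt{-39 + 4177} = \sqrt{4138}$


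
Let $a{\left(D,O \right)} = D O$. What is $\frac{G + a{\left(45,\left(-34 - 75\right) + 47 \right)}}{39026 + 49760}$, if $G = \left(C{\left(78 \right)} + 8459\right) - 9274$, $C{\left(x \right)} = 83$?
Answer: $- \frac{1761}{44393} \approx -0.039668$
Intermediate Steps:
$G = -732$ ($G = \left(83 + 8459\right) - 9274 = 8542 - 9274 = -732$)
$\frac{G + a{\left(45,\left(-34 - 75\right) + 47 \right)}}{39026 + 49760} = \frac{-732 + 45 \left(\left(-34 - 75\right) + 47\right)}{39026 + 49760} = \frac{-732 + 45 \left(-109 + 47\right)}{88786} = \left(-732 + 45 \left(-62\right)\right) \frac{1}{88786} = \left(-732 - 2790\right) \frac{1}{88786} = \left(-3522\right) \frac{1}{88786} = - \frac{1761}{44393}$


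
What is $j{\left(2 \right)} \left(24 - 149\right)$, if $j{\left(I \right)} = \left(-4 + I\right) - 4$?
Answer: $750$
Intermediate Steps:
$j{\left(I \right)} = -8 + I$
$j{\left(2 \right)} \left(24 - 149\right) = \left(-8 + 2\right) \left(24 - 149\right) = \left(-6\right) \left(-125\right) = 750$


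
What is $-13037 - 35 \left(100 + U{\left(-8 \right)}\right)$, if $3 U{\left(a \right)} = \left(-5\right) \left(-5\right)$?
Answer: $- \frac{50486}{3} \approx -16829.0$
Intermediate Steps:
$U{\left(a \right)} = \frac{25}{3}$ ($U{\left(a \right)} = \frac{\left(-5\right) \left(-5\right)}{3} = \frac{1}{3} \cdot 25 = \frac{25}{3}$)
$-13037 - 35 \left(100 + U{\left(-8 \right)}\right) = -13037 - 35 \left(100 + \frac{25}{3}\right) = -13037 - 35 \cdot \frac{325}{3} = -13037 - \frac{11375}{3} = - \frac{50486}{3}$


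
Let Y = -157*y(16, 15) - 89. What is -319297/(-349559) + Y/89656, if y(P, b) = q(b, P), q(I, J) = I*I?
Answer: 1160543529/2238575836 ≈ 0.51843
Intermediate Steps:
q(I, J) = I²
y(P, b) = b²
Y = -35414 (Y = -157*15² - 89 = -157*225 - 89 = -35325 - 89 = -35414)
-319297/(-349559) + Y/89656 = -319297/(-349559) - 35414/89656 = -319297*(-1/349559) - 35414*1/89656 = 319297/349559 - 17707/44828 = 1160543529/2238575836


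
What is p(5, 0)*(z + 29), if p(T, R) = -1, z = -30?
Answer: 1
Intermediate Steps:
p(5, 0)*(z + 29) = -(-30 + 29) = -1*(-1) = 1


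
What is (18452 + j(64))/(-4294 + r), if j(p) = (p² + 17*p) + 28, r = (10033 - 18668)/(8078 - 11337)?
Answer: -886448/160753 ≈ -5.5144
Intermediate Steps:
r = 8635/3259 (r = -8635/(-3259) = -8635*(-1/3259) = 8635/3259 ≈ 2.6496)
j(p) = 28 + p² + 17*p
(18452 + j(64))/(-4294 + r) = (18452 + (28 + 64² + 17*64))/(-4294 + 8635/3259) = (18452 + (28 + 4096 + 1088))/(-13985511/3259) = (18452 + 5212)*(-3259/13985511) = 23664*(-3259/13985511) = -886448/160753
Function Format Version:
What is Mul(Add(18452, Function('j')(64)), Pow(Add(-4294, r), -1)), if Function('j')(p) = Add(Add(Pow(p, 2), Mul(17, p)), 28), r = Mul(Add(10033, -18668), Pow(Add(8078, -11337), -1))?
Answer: Rational(-886448, 160753) ≈ -5.5144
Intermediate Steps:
r = Rational(8635, 3259) (r = Mul(-8635, Pow(-3259, -1)) = Mul(-8635, Rational(-1, 3259)) = Rational(8635, 3259) ≈ 2.6496)
Function('j')(p) = Add(28, Pow(p, 2), Mul(17, p))
Mul(Add(18452, Function('j')(64)), Pow(Add(-4294, r), -1)) = Mul(Add(18452, Add(28, Pow(64, 2), Mul(17, 64))), Pow(Add(-4294, Rational(8635, 3259)), -1)) = Mul(Add(18452, Add(28, 4096, 1088)), Pow(Rational(-13985511, 3259), -1)) = Mul(Add(18452, 5212), Rational(-3259, 13985511)) = Mul(23664, Rational(-3259, 13985511)) = Rational(-886448, 160753)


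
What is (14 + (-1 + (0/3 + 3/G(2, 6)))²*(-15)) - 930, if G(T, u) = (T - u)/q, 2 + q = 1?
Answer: -14671/16 ≈ -916.94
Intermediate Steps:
q = -1 (q = -2 + 1 = -1)
G(T, u) = u - T (G(T, u) = (T - u)/(-1) = (T - u)*(-1) = u - T)
(14 + (-1 + (0/3 + 3/G(2, 6)))²*(-15)) - 930 = (14 + (-1 + (0/3 + 3/(6 - 1*2)))²*(-15)) - 930 = (14 + (-1 + (0*(⅓) + 3/(6 - 2)))²*(-15)) - 930 = (14 + (-1 + (0 + 3/4))²*(-15)) - 930 = (14 + (-1 + (0 + 3*(¼)))²*(-15)) - 930 = (14 + (-1 + (0 + ¾))²*(-15)) - 930 = (14 + (-1 + ¾)²*(-15)) - 930 = (14 + (-¼)²*(-15)) - 930 = (14 + (1/16)*(-15)) - 930 = (14 - 15/16) - 930 = 209/16 - 930 = -14671/16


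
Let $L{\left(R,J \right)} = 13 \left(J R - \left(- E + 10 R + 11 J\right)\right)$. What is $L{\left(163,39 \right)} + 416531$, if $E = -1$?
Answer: $472392$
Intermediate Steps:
$L{\left(R,J \right)} = -13 - 143 J - 130 R + 13 J R$ ($L{\left(R,J \right)} = 13 \left(J R - \left(1 + 10 R + 11 J\right)\right) = 13 \left(-1 - 11 J - 10 R + J R\right) = -13 - 143 J - 130 R + 13 J R$)
$L{\left(163,39 \right)} + 416531 = \left(-13 - 5577 - 21190 + 13 \cdot 39 \cdot 163\right) + 416531 = \left(-13 - 5577 - 21190 + 82641\right) + 416531 = 55861 + 416531 = 472392$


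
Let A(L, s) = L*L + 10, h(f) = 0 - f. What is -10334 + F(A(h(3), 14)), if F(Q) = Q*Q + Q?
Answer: -9954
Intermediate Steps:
h(f) = -f
A(L, s) = 10 + L**2 (A(L, s) = L**2 + 10 = 10 + L**2)
F(Q) = Q + Q**2 (F(Q) = Q**2 + Q = Q + Q**2)
-10334 + F(A(h(3), 14)) = -10334 + (10 + (-1*3)**2)*(1 + (10 + (-1*3)**2)) = -10334 + (10 + (-3)**2)*(1 + (10 + (-3)**2)) = -10334 + (10 + 9)*(1 + (10 + 9)) = -10334 + 19*(1 + 19) = -10334 + 19*20 = -10334 + 380 = -9954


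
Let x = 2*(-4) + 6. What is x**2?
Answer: 4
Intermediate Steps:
x = -2 (x = -8 + 6 = -2)
x**2 = (-2)**2 = 4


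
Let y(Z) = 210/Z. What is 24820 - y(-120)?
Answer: 99287/4 ≈ 24822.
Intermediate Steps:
24820 - y(-120) = 24820 - 210/(-120) = 24820 - 210*(-1)/120 = 24820 - 1*(-7/4) = 24820 + 7/4 = 99287/4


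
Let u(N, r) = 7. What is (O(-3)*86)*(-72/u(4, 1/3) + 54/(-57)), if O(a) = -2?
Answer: 256968/133 ≈ 1932.1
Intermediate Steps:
(O(-3)*86)*(-72/u(4, 1/3) + 54/(-57)) = (-2*86)*(-72/7 + 54/(-57)) = -172*(-72*⅐ + 54*(-1/57)) = -172*(-72/7 - 18/19) = -172*(-1494/133) = 256968/133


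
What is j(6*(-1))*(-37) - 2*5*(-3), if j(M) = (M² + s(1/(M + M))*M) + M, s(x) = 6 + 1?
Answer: 474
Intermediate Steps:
s(x) = 7
j(M) = M² + 8*M (j(M) = (M² + 7*M) + M = M² + 8*M)
j(6*(-1))*(-37) - 2*5*(-3) = ((6*(-1))*(8 + 6*(-1)))*(-37) - 2*5*(-3) = -6*(8 - 6)*(-37) - 10*(-3) = -6*2*(-37) + 30 = -12*(-37) + 30 = 444 + 30 = 474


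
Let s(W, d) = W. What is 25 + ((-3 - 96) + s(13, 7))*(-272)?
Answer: 23417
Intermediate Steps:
25 + ((-3 - 96) + s(13, 7))*(-272) = 25 + ((-3 - 96) + 13)*(-272) = 25 + (-99 + 13)*(-272) = 25 - 86*(-272) = 25 + 23392 = 23417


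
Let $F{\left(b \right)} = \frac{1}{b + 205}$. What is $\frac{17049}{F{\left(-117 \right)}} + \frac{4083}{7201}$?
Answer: $\frac{10803750795}{7201} \approx 1.5003 \cdot 10^{6}$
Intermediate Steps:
$F{\left(b \right)} = \frac{1}{205 + b}$
$\frac{17049}{F{\left(-117 \right)}} + \frac{4083}{7201} = \frac{17049}{\frac{1}{205 - 117}} + \frac{4083}{7201} = \frac{17049}{\frac{1}{88}} + 4083 \cdot \frac{1}{7201} = 17049 \frac{1}{\frac{1}{88}} + \frac{4083}{7201} = 17049 \cdot 88 + \frac{4083}{7201} = 1500312 + \frac{4083}{7201} = \frac{10803750795}{7201}$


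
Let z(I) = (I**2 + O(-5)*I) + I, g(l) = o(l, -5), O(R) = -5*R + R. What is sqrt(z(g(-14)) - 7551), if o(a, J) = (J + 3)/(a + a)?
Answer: I*sqrt(1479701)/14 ≈ 86.888*I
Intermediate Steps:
O(R) = -4*R
o(a, J) = (3 + J)/(2*a) (o(a, J) = (3 + J)/((2*a)) = (3 + J)*(1/(2*a)) = (3 + J)/(2*a))
g(l) = -1/l (g(l) = (3 - 5)/(2*l) = (1/2)*(-2)/l = -1/l)
z(I) = I**2 + 21*I (z(I) = (I**2 + (-4*(-5))*I) + I = (I**2 + 20*I) + I = I**2 + 21*I)
sqrt(z(g(-14)) - 7551) = sqrt((-1/(-14))*(21 - 1/(-14)) - 7551) = sqrt((-1*(-1/14))*(21 - 1*(-1/14)) - 7551) = sqrt((21 + 1/14)/14 - 7551) = sqrt((1/14)*(295/14) - 7551) = sqrt(295/196 - 7551) = sqrt(-1479701/196) = I*sqrt(1479701)/14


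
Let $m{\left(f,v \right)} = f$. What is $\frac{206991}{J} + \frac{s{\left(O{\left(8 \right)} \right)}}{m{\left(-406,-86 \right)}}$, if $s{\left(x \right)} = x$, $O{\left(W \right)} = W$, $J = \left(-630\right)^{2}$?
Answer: $\frac{641771}{1278900} \approx 0.50181$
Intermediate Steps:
$J = 396900$
$\frac{206991}{J} + \frac{s{\left(O{\left(8 \right)} \right)}}{m{\left(-406,-86 \right)}} = \frac{206991}{396900} + \frac{8}{-406} = 206991 \cdot \frac{1}{396900} + 8 \left(- \frac{1}{406}\right) = \frac{22999}{44100} - \frac{4}{203} = \frac{641771}{1278900}$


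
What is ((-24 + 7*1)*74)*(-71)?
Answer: 89318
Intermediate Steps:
((-24 + 7*1)*74)*(-71) = ((-24 + 7)*74)*(-71) = -17*74*(-71) = -1258*(-71) = 89318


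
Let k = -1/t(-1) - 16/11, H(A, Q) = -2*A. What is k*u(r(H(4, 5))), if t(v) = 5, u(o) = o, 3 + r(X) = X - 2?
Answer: 1183/55 ≈ 21.509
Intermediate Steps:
r(X) = -5 + X (r(X) = -3 + (X - 2) = -3 + (-2 + X) = -5 + X)
k = -91/55 (k = -1/5 - 16/11 = -1*⅕ - 16*1/11 = -⅕ - 16/11 = -91/55 ≈ -1.6545)
k*u(r(H(4, 5))) = -91*(-5 - 2*4)/55 = -91*(-5 - 8)/55 = -91/55*(-13) = 1183/55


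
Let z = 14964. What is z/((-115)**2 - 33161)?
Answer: -3741/4984 ≈ -0.75060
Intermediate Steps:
z/((-115)**2 - 33161) = 14964/((-115)**2 - 33161) = 14964/(13225 - 33161) = 14964/(-19936) = 14964*(-1/19936) = -3741/4984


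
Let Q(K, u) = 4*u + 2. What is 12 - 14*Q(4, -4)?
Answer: 208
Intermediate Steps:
Q(K, u) = 2 + 4*u
12 - 14*Q(4, -4) = 12 - 14*(2 + 4*(-4)) = 12 - 14*(2 - 16) = 12 - 14*(-14) = 12 + 196 = 208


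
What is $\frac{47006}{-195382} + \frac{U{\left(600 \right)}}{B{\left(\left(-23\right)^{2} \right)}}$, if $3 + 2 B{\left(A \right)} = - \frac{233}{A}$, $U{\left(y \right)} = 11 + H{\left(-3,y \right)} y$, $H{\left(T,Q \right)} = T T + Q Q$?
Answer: $- \frac{11162844077962259}{88898810} \approx -1.2557 \cdot 10^{8}$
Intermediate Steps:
$H{\left(T,Q \right)} = Q^{2} + T^{2}$ ($H{\left(T,Q \right)} = T^{2} + Q^{2} = Q^{2} + T^{2}$)
$U{\left(y \right)} = 11 + y \left(9 + y^{2}\right)$ ($U{\left(y \right)} = 11 + \left(y^{2} + \left(-3\right)^{2}\right) y = 11 + \left(y^{2} + 9\right) y = 11 + \left(9 + y^{2}\right) y = 11 + y \left(9 + y^{2}\right)$)
$B{\left(A \right)} = - \frac{3}{2} - \frac{233}{2 A}$ ($B{\left(A \right)} = - \frac{3}{2} + \frac{\left(-233\right) \frac{1}{A}}{2} = - \frac{3}{2} - \frac{233}{2 A}$)
$\frac{47006}{-195382} + \frac{U{\left(600 \right)}}{B{\left(\left(-23\right)^{2} \right)}} = \frac{47006}{-195382} + \frac{11 + 600 \left(9 + 600^{2}\right)}{\frac{1}{2} \frac{1}{\left(-23\right)^{2}} \left(-233 - 3 \left(-23\right)^{2}\right)} = 47006 \left(- \frac{1}{195382}\right) + \frac{11 + 600 \left(9 + 360000\right)}{\frac{1}{2} \cdot \frac{1}{529} \left(-233 - 1587\right)} = - \frac{23503}{97691} + \frac{11 + 600 \cdot 360009}{\frac{1}{2} \cdot \frac{1}{529} \left(-233 - 1587\right)} = - \frac{23503}{97691} + \frac{11 + 216005400}{\frac{1}{2} \cdot \frac{1}{529} \left(-1820\right)} = - \frac{23503}{97691} + \frac{216005411}{- \frac{910}{529}} = - \frac{23503}{97691} + 216005411 \left(- \frac{529}{910}\right) = - \frac{23503}{97691} - \frac{114266862419}{910} = - \frac{11162844077962259}{88898810}$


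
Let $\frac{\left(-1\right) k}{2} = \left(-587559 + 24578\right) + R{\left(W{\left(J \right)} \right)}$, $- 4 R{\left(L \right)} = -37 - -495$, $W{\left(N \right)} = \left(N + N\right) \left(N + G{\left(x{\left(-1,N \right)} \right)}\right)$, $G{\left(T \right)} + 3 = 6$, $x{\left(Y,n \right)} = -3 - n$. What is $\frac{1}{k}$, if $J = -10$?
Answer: $\frac{1}{1126191} \approx 8.8795 \cdot 10^{-7}$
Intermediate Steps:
$G{\left(T \right)} = 3$ ($G{\left(T \right)} = -3 + 6 = 3$)
$W{\left(N \right)} = 2 N \left(3 + N\right)$ ($W{\left(N \right)} = \left(N + N\right) \left(N + 3\right) = 2 N \left(3 + N\right)$)
$R{\left(L \right)} = - \frac{229}{2}$ ($R{\left(L \right)} = - \frac{-37 - -495}{4} = - \frac{-37 + 495}{4} = \left(- \frac{1}{4}\right) 458 = - \frac{229}{2}$)
$k = 1126191$ ($k = - 2 \left(\left(-587559 + 24578\right) - \frac{229}{2}\right) = - 2 \left(-562981 - \frac{229}{2}\right) = \left(-2\right) \left(- \frac{1126191}{2}\right) = 1126191$)
$\frac{1}{k} = \frac{1}{1126191}$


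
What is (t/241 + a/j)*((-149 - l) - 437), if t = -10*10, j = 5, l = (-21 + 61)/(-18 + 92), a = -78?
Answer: 418805196/44585 ≈ 9393.4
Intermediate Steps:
l = 20/37 (l = 40/74 = 40*(1/74) = 20/37 ≈ 0.54054)
t = -100
(t/241 + a/j)*((-149 - l) - 437) = (-100/241 - 78/5)*((-149 - 1*20/37) - 437) = (-100*1/241 - 78*⅕)*((-149 - 20/37) - 437) = (-100/241 - 78/5)*(-5533/37 - 437) = -19298/1205*(-21702/37) = 418805196/44585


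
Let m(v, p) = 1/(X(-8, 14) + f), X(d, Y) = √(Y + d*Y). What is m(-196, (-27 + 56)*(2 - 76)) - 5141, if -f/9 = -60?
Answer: (-35987*√2 + 2776139*I)/(-540*I + 7*√2) ≈ -5141.0 - 3.3915e-5*I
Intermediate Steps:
f = 540 (f = -9*(-60) = 540)
X(d, Y) = √(Y + Y*d)
m(v, p) = 1/(540 + 7*I*√2) (m(v, p) = 1/(√(14*(1 - 8)) + 540) = 1/(√(14*(-7)) + 540) = 1/(√(-98) + 540) = 1/(7*I*√2 + 540) = 1/(540 + 7*I*√2))
m(-196, (-27 + 56)*(2 - 76)) - 5141 = (270/145849 - 7*I*√2/291698) - 5141 = -749809439/145849 - 7*I*√2/291698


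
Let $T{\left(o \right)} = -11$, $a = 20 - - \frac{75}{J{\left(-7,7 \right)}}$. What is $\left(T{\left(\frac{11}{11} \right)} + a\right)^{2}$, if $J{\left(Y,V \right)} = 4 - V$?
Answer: $256$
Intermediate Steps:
$a = -5$ ($a = 20 - - \frac{75}{4 - 7} = 20 - - \frac{75}{-3} = 20 - \left(-75\right) \left(- \frac{1}{3}\right) = 20 - 25 = -5$)
$\left(T{\left(\frac{11}{11} \right)} + a\right)^{2} = \left(-11 - 5\right)^{2} = \left(-16\right)^{2} = 256$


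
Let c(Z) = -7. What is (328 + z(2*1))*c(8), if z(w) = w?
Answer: -2310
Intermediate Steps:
(328 + z(2*1))*c(8) = (328 + 2*1)*(-7) = (328 + 2)*(-7) = 330*(-7) = -2310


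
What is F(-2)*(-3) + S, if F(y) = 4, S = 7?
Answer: -5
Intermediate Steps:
F(-2)*(-3) + S = 4*(-3) + 7 = -12 + 7 = -5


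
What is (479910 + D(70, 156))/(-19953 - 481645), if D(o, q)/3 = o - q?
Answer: -239826/250799 ≈ -0.95625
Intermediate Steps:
D(o, q) = -3*q + 3*o (D(o, q) = 3*(o - q) = -3*q + 3*o)
(479910 + D(70, 156))/(-19953 - 481645) = (479910 + (-3*156 + 3*70))/(-19953 - 481645) = (479910 + (-468 + 210))/(-501598) = (479910 - 258)*(-1/501598) = 479652*(-1/501598) = -239826/250799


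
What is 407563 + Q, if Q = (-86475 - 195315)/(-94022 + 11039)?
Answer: 11273694073/27661 ≈ 4.0757e+5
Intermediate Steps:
Q = 93930/27661 (Q = -281790/(-82983) = -281790*(-1/82983) = 93930/27661 ≈ 3.3958)
407563 + Q = 407563 + 93930/27661 = 11273694073/27661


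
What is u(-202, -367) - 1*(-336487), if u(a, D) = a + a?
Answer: 336083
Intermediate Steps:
u(a, D) = 2*a
u(-202, -367) - 1*(-336487) = 2*(-202) - 1*(-336487) = -404 + 336487 = 336083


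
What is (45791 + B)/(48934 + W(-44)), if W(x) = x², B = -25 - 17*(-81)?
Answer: 47143/50870 ≈ 0.92673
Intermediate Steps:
B = 1352 (B = -25 + 1377 = 1352)
(45791 + B)/(48934 + W(-44)) = (45791 + 1352)/(48934 + (-44)²) = 47143/(48934 + 1936) = 47143/50870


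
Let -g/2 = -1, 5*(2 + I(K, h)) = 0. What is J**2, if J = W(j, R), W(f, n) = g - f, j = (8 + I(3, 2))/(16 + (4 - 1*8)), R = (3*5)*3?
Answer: 9/4 ≈ 2.2500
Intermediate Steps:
I(K, h) = -2 (I(K, h) = -2 + (1/5)*0 = -2 + 0 = -2)
R = 45 (R = 15*3 = 45)
g = 2 (g = -2*(-1) = 2)
j = 1/2 (j = (8 - 2)/(16 + (4 - 1*8)) = 6/(16 + (4 - 8)) = 6/(16 - 4) = 6/12 = 6*(1/12) = 1/2 ≈ 0.50000)
W(f, n) = 2 - f
J = 3/2 (J = 2 - 1*1/2 = 2 - 1/2 = 3/2 ≈ 1.5000)
J**2 = (3/2)**2 = 9/4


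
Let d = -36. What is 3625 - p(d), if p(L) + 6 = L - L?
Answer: 3631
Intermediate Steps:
p(L) = -6 (p(L) = -6 + (L - L) = -6 + 0 = -6)
3625 - p(d) = 3625 - 1*(-6) = 3625 + 6 = 3631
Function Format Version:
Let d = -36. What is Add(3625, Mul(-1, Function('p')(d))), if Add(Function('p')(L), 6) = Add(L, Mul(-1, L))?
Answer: 3631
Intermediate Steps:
Function('p')(L) = -6 (Function('p')(L) = Add(-6, Add(L, Mul(-1, L))) = Add(-6, 0) = -6)
Add(3625, Mul(-1, Function('p')(d))) = Add(3625, Mul(-1, -6)) = Add(3625, 6) = 3631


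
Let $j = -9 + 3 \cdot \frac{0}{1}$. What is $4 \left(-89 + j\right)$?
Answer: $-392$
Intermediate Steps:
$j = -9$ ($j = -9 + 3 \cdot 0 \cdot 1 = -9 + 3 \cdot 0 = -9 + 0 = -9$)
$4 \left(-89 + j\right) = 4 \left(-89 - 9\right) = 4 \left(-98\right) = -392$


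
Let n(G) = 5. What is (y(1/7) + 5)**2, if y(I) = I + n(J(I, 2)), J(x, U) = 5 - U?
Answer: 5041/49 ≈ 102.88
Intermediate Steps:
y(I) = 5 + I (y(I) = I + 5 = 5 + I)
(y(1/7) + 5)**2 = ((5 + 1/7) + 5)**2 = (36/7 + 5)**2 = (71/7)**2 = 5041/49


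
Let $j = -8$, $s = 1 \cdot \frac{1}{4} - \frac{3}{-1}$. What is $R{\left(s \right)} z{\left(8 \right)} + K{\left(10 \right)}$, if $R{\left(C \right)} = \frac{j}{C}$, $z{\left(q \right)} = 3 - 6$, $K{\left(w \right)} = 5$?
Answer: $\frac{161}{13} \approx 12.385$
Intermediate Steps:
$s = \frac{13}{4}$ ($s = 1 \cdot \frac{1}{4} - -3 = \frac{1}{4} + 3 = \frac{13}{4} \approx 3.25$)
$z{\left(q \right)} = -3$ ($z{\left(q \right)} = 3 - 6 = -3$)
$R{\left(C \right)} = - \frac{8}{C}$
$R{\left(s \right)} z{\left(8 \right)} + K{\left(10 \right)} = - \frac{8}{\frac{13}{4}} \left(-3\right) + 5 = \left(-8\right) \frac{4}{13} \left(-3\right) + 5 = \left(- \frac{32}{13}\right) \left(-3\right) + 5 = \frac{96}{13} + 5 = \frac{161}{13}$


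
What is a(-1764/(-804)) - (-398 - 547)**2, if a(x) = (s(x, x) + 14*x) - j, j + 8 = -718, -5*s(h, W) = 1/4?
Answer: -1195639567/1340 ≈ -8.9227e+5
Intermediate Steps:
s(h, W) = -1/20 (s(h, W) = -1/5/4 = -1/5*1/4 = -1/20)
j = -726 (j = -8 - 718 = -726)
a(x) = 14519/20 + 14*x (a(x) = (-1/20 + 14*x) - 1*(-726) = (-1/20 + 14*x) + 726 = 14519/20 + 14*x)
a(-1764/(-804)) - (-398 - 547)**2 = (14519/20 + 14*(-1764/(-804))) - (-398 - 547)**2 = (14519/20 + 14*(-1764*(-1/804))) - 1*(-945)**2 = (14519/20 + 14*(147/67)) - 1*893025 = (14519/20 + 2058/67) - 893025 = 1013933/1340 - 893025 = -1195639567/1340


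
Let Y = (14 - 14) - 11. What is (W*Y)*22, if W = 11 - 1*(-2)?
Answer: -3146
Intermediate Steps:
W = 13 (W = 11 + 2 = 13)
Y = -11 (Y = 0 - 11 = -11)
(W*Y)*22 = (13*(-11))*22 = -143*22 = -3146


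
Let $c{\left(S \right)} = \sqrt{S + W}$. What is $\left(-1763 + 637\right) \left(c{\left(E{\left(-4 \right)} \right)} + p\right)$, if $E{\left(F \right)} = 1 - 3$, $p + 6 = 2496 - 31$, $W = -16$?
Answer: $-2768834 - 3378 i \sqrt{2} \approx -2.7688 \cdot 10^{6} - 4777.2 i$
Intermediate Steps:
$p = 2459$ ($p = -6 + \left(2496 - 31\right) = -6 + 2465 = 2459$)
$E{\left(F \right)} = -2$ ($E{\left(F \right)} = 1 - 3 = -2$)
$c{\left(S \right)} = \sqrt{-16 + S}$ ($c{\left(S \right)} = \sqrt{S - 16} = \sqrt{-16 + S}$)
$\left(-1763 + 637\right) \left(c{\left(E{\left(-4 \right)} \right)} + p\right) = \left(-1763 + 637\right) \left(\sqrt{-16 - 2} + 2459\right) = - 1126 \left(\sqrt{-18} + 2459\right) = - 1126 \left(3 i \sqrt{2} + 2459\right) = - 1126 \left(2459 + 3 i \sqrt{2}\right) = -2768834 - 3378 i \sqrt{2}$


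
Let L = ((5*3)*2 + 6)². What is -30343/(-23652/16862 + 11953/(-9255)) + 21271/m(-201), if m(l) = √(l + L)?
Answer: 2367631064415/210225373 + 21271*√1095/1095 ≈ 11905.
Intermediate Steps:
L = 1296 (L = (15*2 + 6)² = (30 + 6)² = 36² = 1296)
m(l) = √(1296 + l) (m(l) = √(l + 1296) = √(1296 + l))
-30343/(-23652/16862 + 11953/(-9255)) + 21271/m(-201) = -30343/(-23652/16862 + 11953/(-9255)) + 21271/(√(1296 - 201)) = -30343/(-23652*1/16862 + 11953*(-1/9255)) + 21271/(√1095) = -30343/(-11826/8431 - 11953/9255) + 21271*(√1095/1095) = -30343/(-210225373/78028905) + 21271*√1095/1095 = -30343*(-78028905/210225373) + 21271*√1095/1095 = 2367631064415/210225373 + 21271*√1095/1095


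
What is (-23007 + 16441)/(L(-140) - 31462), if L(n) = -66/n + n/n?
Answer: 459620/2202237 ≈ 0.20871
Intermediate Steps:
L(n) = 1 - 66/n (L(n) = -66/n + 1 = 1 - 66/n)
(-23007 + 16441)/(L(-140) - 31462) = (-23007 + 16441)/((-66 - 140)/(-140) - 31462) = -6566/(-1/140*(-206) - 31462) = -6566/(103/70 - 31462) = -6566/(-2202237/70) = -6566*(-70/2202237) = 459620/2202237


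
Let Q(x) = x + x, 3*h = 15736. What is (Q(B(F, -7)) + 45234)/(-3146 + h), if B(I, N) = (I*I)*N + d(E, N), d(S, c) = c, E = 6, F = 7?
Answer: 66801/3149 ≈ 21.213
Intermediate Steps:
h = 15736/3 (h = (1/3)*15736 = 15736/3 ≈ 5245.3)
B(I, N) = N + N*I**2 (B(I, N) = (I*I)*N + N = I**2*N + N = N*I**2 + N = N + N*I**2)
Q(x) = 2*x
(Q(B(F, -7)) + 45234)/(-3146 + h) = (2*(-7*(1 + 7**2)) + 45234)/(-3146 + 15736/3) = (2*(-7*(1 + 49)) + 45234)/(6298/3) = (2*(-7*50) + 45234)*(3/6298) = (2*(-350) + 45234)*(3/6298) = (-700 + 45234)*(3/6298) = 44534*(3/6298) = 66801/3149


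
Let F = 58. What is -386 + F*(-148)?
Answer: -8970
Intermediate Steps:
-386 + F*(-148) = -386 + 58*(-148) = -386 - 8584 = -8970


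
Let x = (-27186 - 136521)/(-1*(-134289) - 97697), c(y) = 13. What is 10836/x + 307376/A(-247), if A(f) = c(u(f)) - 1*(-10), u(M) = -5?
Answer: 13733283952/1255087 ≈ 10942.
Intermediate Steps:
x = -163707/36592 (x = -163707/(134289 - 97697) = -163707/36592 ≈ -4.4738)
A(f) = 23 (A(f) = 13 - 1*(-10) = 13 + 10 = 23)
10836/x + 307376/A(-247) = 10836/(-163707/36592) + 307376/23 = 10836*(-36592/163707) + 307376*(1/23) = -132170304/54569 + 307376/23 = 13733283952/1255087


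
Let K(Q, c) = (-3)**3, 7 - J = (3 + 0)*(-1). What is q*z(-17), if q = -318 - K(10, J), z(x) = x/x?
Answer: -291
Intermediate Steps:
z(x) = 1
J = 10 (J = 7 - (3 + 0)*(-1) = 7 - 3*(-1) = 7 - 1*(-3) = 7 + 3 = 10)
K(Q, c) = -27
q = -291 (q = -318 - 1*(-27) = -318 + 27 = -291)
q*z(-17) = -291*1 = -291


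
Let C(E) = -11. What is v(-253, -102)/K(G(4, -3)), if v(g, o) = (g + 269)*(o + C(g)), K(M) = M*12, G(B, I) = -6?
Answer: 226/9 ≈ 25.111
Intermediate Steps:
K(M) = 12*M
v(g, o) = (-11 + o)*(269 + g) (v(g, o) = (g + 269)*(o - 11) = (269 + g)*(-11 + o) = (-11 + o)*(269 + g))
v(-253, -102)/K(G(4, -3)) = (-2959 - 11*(-253) + 269*(-102) - 253*(-102))/((12*(-6))) = (-2959 + 2783 - 27438 + 25806)/(-72) = -1808*(-1/72) = 226/9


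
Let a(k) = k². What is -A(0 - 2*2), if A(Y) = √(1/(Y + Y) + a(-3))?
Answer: -√142/4 ≈ -2.9791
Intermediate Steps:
A(Y) = √(9 + 1/(2*Y)) (A(Y) = √(1/(Y + Y) + (-3)²) = √(1/(2*Y) + 9) = √(9 + 1/(2*Y)))
-A(0 - 2*2) = -√(36 + 2/(0 - 2*2))/2 = -√(36 + 2/(0 - 4))/2 = -√(36 + 2/(-4))/2 = -√(36 + 2*(-¼))/2 = -√(36 - ½)/2 = -√(71/2)/2 = -√142/2/2 = -√142/4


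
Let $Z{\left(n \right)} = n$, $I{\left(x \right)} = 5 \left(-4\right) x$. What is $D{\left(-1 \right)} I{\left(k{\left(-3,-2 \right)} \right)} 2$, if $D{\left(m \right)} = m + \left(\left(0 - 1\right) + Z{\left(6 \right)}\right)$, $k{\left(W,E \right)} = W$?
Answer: $480$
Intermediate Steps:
$I{\left(x \right)} = - 20 x$
$D{\left(m \right)} = 5 + m$ ($D{\left(m \right)} = m + \left(\left(0 - 1\right) + 6\right) = m + \left(-1 + 6\right) = m + 5 = 5 + m$)
$D{\left(-1 \right)} I{\left(k{\left(-3,-2 \right)} \right)} 2 = \left(5 - 1\right) \left(\left(-20\right) \left(-3\right)\right) 2 = 4 \cdot 60 \cdot 2 = 240 \cdot 2 = 480$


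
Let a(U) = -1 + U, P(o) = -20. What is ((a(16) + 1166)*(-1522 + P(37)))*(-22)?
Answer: 40064244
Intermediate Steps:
((a(16) + 1166)*(-1522 + P(37)))*(-22) = (((-1 + 16) + 1166)*(-1522 - 20))*(-22) = ((15 + 1166)*(-1542))*(-22) = (1181*(-1542))*(-22) = -1821102*(-22) = 40064244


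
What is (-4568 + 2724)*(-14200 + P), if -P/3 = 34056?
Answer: 214582592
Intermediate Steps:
P = -102168 (P = -3*34056 = -102168)
(-4568 + 2724)*(-14200 + P) = (-4568 + 2724)*(-14200 - 102168) = -1844*(-116368) = 214582592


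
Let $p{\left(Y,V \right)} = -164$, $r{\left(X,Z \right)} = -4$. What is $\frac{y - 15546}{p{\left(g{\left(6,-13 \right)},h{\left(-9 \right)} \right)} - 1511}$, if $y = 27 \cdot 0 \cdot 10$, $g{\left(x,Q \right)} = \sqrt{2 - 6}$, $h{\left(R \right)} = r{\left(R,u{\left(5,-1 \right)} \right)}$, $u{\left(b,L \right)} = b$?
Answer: $\frac{15546}{1675} \approx 9.2812$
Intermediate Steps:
$h{\left(R \right)} = -4$
$g{\left(x,Q \right)} = 2 i$ ($g{\left(x,Q \right)} = \sqrt{-4} = 2 i$)
$y = 0$ ($y = 0 \cdot 10 = 0$)
$\frac{y - 15546}{p{\left(g{\left(6,-13 \right)},h{\left(-9 \right)} \right)} - 1511} = \frac{0 - 15546}{-164 - 1511} = - \frac{15546}{-1675} = \left(-15546\right) \left(- \frac{1}{1675}\right) = \frac{15546}{1675}$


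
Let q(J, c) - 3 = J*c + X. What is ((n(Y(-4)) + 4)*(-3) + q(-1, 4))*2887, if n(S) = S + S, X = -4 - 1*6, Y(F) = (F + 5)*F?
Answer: 2887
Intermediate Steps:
Y(F) = F*(5 + F) (Y(F) = (5 + F)*F = F*(5 + F))
X = -10 (X = -4 - 6 = -10)
q(J, c) = -7 + J*c (q(J, c) = 3 + (J*c - 10) = 3 + (-10 + J*c) = -7 + J*c)
n(S) = 2*S
((n(Y(-4)) + 4)*(-3) + q(-1, 4))*2887 = ((2*(-4*(5 - 4)) + 4)*(-3) + (-7 - 1*4))*2887 = ((2*(-4*1) + 4)*(-3) + (-7 - 4))*2887 = ((2*(-4) + 4)*(-3) - 11)*2887 = ((-8 + 4)*(-3) - 11)*2887 = (-4*(-3) - 11)*2887 = (12 - 11)*2887 = 1*2887 = 2887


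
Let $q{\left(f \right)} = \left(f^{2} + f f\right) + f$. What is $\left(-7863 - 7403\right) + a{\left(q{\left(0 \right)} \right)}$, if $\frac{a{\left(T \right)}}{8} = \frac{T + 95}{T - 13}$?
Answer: $- \frac{199218}{13} \approx -15324.0$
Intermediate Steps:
$q{\left(f \right)} = f + 2 f^{2}$ ($q{\left(f \right)} = \left(f^{2} + f^{2}\right) + f = 2 f^{2} + f = f + 2 f^{2}$)
$a{\left(T \right)} = \frac{8 \left(95 + T\right)}{-13 + T}$ ($a{\left(T \right)} = 8 \frac{T + 95}{T - 13} = 8 \frac{95 + T}{-13 + T} = \frac{8 \left(95 + T\right)}{-13 + T}$)
$\left(-7863 - 7403\right) + a{\left(q{\left(0 \right)} \right)} = \left(-7863 - 7403\right) + \frac{8 \left(95 + 0 \left(1 + 2 \cdot 0\right)\right)}{-13 + 0 \left(1 + 2 \cdot 0\right)} = -15266 + \frac{8 \left(95 + 0 \left(1 + 0\right)\right)}{-13 + 0 \left(1 + 0\right)} = -15266 + \frac{8 \left(95 + 0 \cdot 1\right)}{-13 + 0 \cdot 1} = -15266 + \frac{8 \left(95 + 0\right)}{-13 + 0} = -15266 + 8 \frac{1}{-13} \cdot 95 = -15266 + 8 \left(- \frac{1}{13}\right) 95 = -15266 - \frac{760}{13} = - \frac{199218}{13}$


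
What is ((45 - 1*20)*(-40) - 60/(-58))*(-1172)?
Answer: 33952840/29 ≈ 1.1708e+6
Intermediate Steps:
((45 - 1*20)*(-40) - 60/(-58))*(-1172) = ((45 - 20)*(-40) - 60*(-1)/58)*(-1172) = (25*(-40) - 1*(-30/29))*(-1172) = (-1000 + 30/29)*(-1172) = -28970/29*(-1172) = 33952840/29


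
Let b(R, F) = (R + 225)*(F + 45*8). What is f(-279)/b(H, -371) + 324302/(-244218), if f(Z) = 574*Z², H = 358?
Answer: -5456959622369/783085017 ≈ -6968.5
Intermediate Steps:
b(R, F) = (225 + R)*(360 + F) (b(R, F) = (225 + R)*(F + 360) = (225 + R)*(360 + F))
f(-279)/b(H, -371) + 324302/(-244218) = (574*(-279)²)/(81000 + 225*(-371) + 360*358 - 371*358) + 324302/(-244218) = (574*77841)/(81000 - 83475 + 128880 - 132818) + 324302*(-1/244218) = 44680734/(-6413) - 162151/122109 = 44680734*(-1/6413) - 162151/122109 = -44680734/6413 - 162151/122109 = -5456959622369/783085017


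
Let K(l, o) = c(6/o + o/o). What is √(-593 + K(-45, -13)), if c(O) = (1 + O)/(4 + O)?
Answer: I*√2063053/59 ≈ 24.345*I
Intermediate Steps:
c(O) = (1 + O)/(4 + O)
K(l, o) = (2 + 6/o)/(5 + 6/o) (K(l, o) = (1 + (6/o + o/o))/(4 + (6/o + o/o)) = (1 + (6/o + 1))/(4 + (6/o + 1)) = (1 + (1 + 6/o))/(4 + (1 + 6/o)) = (2 + 6/o)/(5 + 6/o))
√(-593 + K(-45, -13)) = √(-593 + 2*(3 - 13)/(6 + 5*(-13))) = √(-593 + 2*(-10)/(6 - 65)) = √(-593 + 2*(-10)/(-59)) = √(-593 + 2*(-1/59)*(-10)) = √(-593 + 20/59) = √(-34967/59) = I*√2063053/59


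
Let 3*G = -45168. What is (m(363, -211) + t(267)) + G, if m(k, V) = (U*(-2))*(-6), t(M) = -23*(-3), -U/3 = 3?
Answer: -15095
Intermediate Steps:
U = -9 (U = -3*3 = -9)
t(M) = 69
m(k, V) = -108 (m(k, V) = -9*(-2)*(-6) = 18*(-6) = -108)
G = -15056 (G = (⅓)*(-45168) = -15056)
(m(363, -211) + t(267)) + G = (-108 + 69) - 15056 = -39 - 15056 = -15095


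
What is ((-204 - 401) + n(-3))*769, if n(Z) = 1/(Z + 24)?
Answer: -9769376/21 ≈ -4.6521e+5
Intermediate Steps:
n(Z) = 1/(24 + Z)
((-204 - 401) + n(-3))*769 = ((-204 - 401) + 1/(24 - 3))*769 = (-605 + 1/21)*769 = -12704/21*769 = -9769376/21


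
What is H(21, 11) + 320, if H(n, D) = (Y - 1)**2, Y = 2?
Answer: 321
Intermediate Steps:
H(n, D) = 1 (H(n, D) = (2 - 1)**2 = 1**2 = 1)
H(21, 11) + 320 = 1 + 320 = 321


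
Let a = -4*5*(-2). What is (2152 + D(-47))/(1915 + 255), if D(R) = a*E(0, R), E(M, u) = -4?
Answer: 996/1085 ≈ 0.91797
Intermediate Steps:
a = 40 (a = -20*(-2) = 40)
D(R) = -160 (D(R) = 40*(-4) = -160)
(2152 + D(-47))/(1915 + 255) = (2152 - 160)/(1915 + 255) = 1992/2170 = 1992*(1/2170) = 996/1085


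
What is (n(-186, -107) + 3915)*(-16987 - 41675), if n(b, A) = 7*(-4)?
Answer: -228019194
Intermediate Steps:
n(b, A) = -28
(n(-186, -107) + 3915)*(-16987 - 41675) = (-28 + 3915)*(-16987 - 41675) = 3887*(-58662) = -228019194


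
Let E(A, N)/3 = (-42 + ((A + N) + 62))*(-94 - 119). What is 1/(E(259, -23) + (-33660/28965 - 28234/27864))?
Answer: -26902692/4400908491463 ≈ -6.1130e-6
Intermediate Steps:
E(A, N) = -12780 - 639*A - 639*N (E(A, N) = 3*((-42 + ((A + N) + 62))*(-94 - 119)) = 3*((-42 + (62 + A + N))*(-213)) = 3*((20 + A + N)*(-213)) = 3*(-4260 - 213*A - 213*N) = -12780 - 639*A - 639*N)
1/(E(259, -23) + (-33660/28965 - 28234/27864)) = 1/((-12780 - 639*259 - 639*(-23)) + (-33660/28965 - 28234/27864)) = 1/((-12780 - 165501 + 14697) + (-33660*1/28965 - 28234*1/27864)) = 1/(-163584 + (-2244/1931 - 14117/13932)) = 1/(-163584 - 58523335/26902692) = 1/(-4400908491463/26902692) = -26902692/4400908491463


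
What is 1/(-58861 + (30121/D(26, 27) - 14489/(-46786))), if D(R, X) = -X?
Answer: -1263222/75763360045 ≈ -1.6673e-5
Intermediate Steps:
1/(-58861 + (30121/D(26, 27) - 14489/(-46786))) = 1/(-58861 + (30121/((-1*27)) - 14489/(-46786))) = 1/(-58861 + (30121/(-27) - 14489*(-1/46786))) = 1/(-58861 + (30121*(-1/27) + 14489/46786)) = 1/(-58861 + (-30121/27 + 14489/46786)) = 1/(-58861 - 1408849903/1263222) = 1/(-75763360045/1263222) = -1263222/75763360045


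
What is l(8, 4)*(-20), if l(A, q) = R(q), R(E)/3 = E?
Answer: -240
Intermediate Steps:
R(E) = 3*E
l(A, q) = 3*q
l(8, 4)*(-20) = (3*4)*(-20) = 12*(-20) = -240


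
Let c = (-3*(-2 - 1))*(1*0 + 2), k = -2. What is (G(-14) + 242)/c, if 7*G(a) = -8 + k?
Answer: 842/63 ≈ 13.365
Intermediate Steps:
G(a) = -10/7 (G(a) = (-8 - 2)/7 = (⅐)*(-10) = -10/7)
c = 18 (c = (-3*(-3))*(0 + 2) = 9*2 = 18)
(G(-14) + 242)/c = (-10/7 + 242)/18 = (1684/7)*(1/18) = 842/63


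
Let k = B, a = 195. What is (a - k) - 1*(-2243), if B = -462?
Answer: 2900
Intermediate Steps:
k = -462
(a - k) - 1*(-2243) = (195 - 1*(-462)) - 1*(-2243) = (195 + 462) + 2243 = 657 + 2243 = 2900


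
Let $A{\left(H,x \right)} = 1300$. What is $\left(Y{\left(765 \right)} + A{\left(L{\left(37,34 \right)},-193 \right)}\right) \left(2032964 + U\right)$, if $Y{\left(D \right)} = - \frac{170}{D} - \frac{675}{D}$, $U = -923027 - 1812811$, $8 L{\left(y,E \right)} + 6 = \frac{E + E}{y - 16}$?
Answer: $- \frac{139682852894}{153} \approx -9.1296 \cdot 10^{8}$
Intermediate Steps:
$L{\left(y,E \right)} = - \frac{3}{4} + \frac{E}{4 \left(-16 + y\right)}$ ($L{\left(y,E \right)} = - \frac{3}{4} + \frac{\left(E + E\right) \frac{1}{y - 16}}{8} = - \frac{3}{4} + \frac{2 E \frac{1}{-16 + y}}{8} = - \frac{3}{4} + \frac{E}{4 \left(-16 + y\right)}$)
$U = -2735838$
$Y{\left(D \right)} = - \frac{845}{D}$
$\left(Y{\left(765 \right)} + A{\left(L{\left(37,34 \right)},-193 \right)}\right) \left(2032964 + U\right) = \left(- \frac{845}{765} + 1300\right) \left(2032964 - 2735838\right) = \left(\left(-845\right) \frac{1}{765} + 1300\right) \left(-702874\right) = \left(- \frac{169}{153} + 1300\right) \left(-702874\right) = \frac{198731}{153} \left(-702874\right) = - \frac{139682852894}{153}$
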